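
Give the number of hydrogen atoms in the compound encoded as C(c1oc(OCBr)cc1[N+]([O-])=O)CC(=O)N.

Hydrogens are implicit in SMILES; fill each atom to its normal valence:
  3 × C: 2 H each → 6
  3 × C (aromatic): no H
  3 × O: no H
  1 × Br: no H
  1 × C (aromatic): 1 H
  1 × C: no H
  1 × N: 2 H
  1 × N (charge +1): no H
  1 × O (aromatic): no H
  1 × O (charge -1): no H
  Total hydrogens = 9.

9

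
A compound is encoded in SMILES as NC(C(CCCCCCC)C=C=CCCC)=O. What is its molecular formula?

Heavy atoms from the SMILES: 15 C, 1 N, 1 O.
Implicit hydrogens by atom environment:
  8 × C: 2 H each → 16
  3 × C: 1 H each → 3
  2 × C: 3 H each → 6
  2 × C: no H
  1 × N: 2 H
  1 × O: no H
  Total hydrogens = 27.
Molecular formula: C15H27NO

C15H27NO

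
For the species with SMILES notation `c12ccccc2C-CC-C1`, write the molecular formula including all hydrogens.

Heavy atoms from the SMILES: 10 C.
Implicit hydrogens by atom environment:
  4 × C: 2 H each → 8
  4 × C (aromatic): 1 H each → 4
  2 × C (aromatic): no H
  Total hydrogens = 12.
Molecular formula: C10H12

C10H12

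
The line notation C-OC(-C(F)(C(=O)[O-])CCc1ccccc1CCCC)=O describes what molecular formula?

C16H20FO4-

Heavy atoms from the SMILES: 16 C, 1 F, 4 O.
Implicit hydrogens by atom environment:
  5 × C: 2 H each → 10
  4 × C (aromatic): 1 H each → 4
  3 × C: no H
  3 × O: no H
  2 × C: 3 H each → 6
  2 × C (aromatic): no H
  1 × F: no H
  1 × O (charge -1): no H
  Total hydrogens = 20.
Net charge -1.
Molecular formula: C16H20FO4-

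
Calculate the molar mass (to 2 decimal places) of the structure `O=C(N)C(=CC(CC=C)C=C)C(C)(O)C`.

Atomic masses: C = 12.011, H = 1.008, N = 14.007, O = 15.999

209.29

Molecular formula: C12H19NO2.
M = 12×12.011 + 19×1.008 + 1×14.007 + 2×15.999 = 209.29 g/mol.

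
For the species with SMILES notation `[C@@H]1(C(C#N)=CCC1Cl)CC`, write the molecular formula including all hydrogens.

C8H10ClN

Heavy atoms from the SMILES: 8 C, 1 Cl, 1 N.
Implicit hydrogens by atom environment:
  3 × C: 1 H each → 3
  2 × C: 2 H each → 4
  2 × C: no H
  1 × C: 3 H
  1 × Cl: no H
  1 × N: no H
  Total hydrogens = 10.
Molecular formula: C8H10ClN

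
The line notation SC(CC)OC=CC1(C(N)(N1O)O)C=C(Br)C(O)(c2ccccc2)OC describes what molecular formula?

C17H23BrN2O5S

Heavy atoms from the SMILES: 1 Br, 17 C, 2 N, 5 O, 1 S.
Implicit hydrogens by atom environment:
  5 × C (aromatic): 1 H each → 5
  4 × C: 1 H each → 4
  4 × C: no H
  3 × O: 1 H each → 3
  2 × C: 3 H each → 6
  2 × O: no H
  1 × Br: no H
  1 × C: 2 H
  1 × C (aromatic): no H
  1 × N: 2 H
  1 × N: no H
  1 × S: 1 H
  Total hydrogens = 23.
Molecular formula: C17H23BrN2O5S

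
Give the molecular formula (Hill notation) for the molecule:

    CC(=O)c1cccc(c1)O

Heavy atoms from the SMILES: 8 C, 2 O.
Implicit hydrogens by atom environment:
  4 × C (aromatic): 1 H each → 4
  2 × C (aromatic): no H
  1 × C: 3 H
  1 × C: no H
  1 × O: 1 H
  1 × O: no H
  Total hydrogens = 8.
Molecular formula: C8H8O2

C8H8O2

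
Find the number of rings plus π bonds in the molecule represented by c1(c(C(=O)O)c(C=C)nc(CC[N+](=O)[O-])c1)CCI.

7

Molecular formula from the SMILES: C12H13IN2O4.
DoU = (2C + 2 + N − H − X)/2 = (2·12 + 2 + 2 − 13 − 1)/2 = 14/2 = 7.
(Structurally: 1 ring(s) + 6 π bond(s) = 7.)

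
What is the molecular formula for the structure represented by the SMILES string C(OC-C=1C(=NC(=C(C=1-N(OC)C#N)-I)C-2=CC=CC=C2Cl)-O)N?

Heavy atoms from the SMILES: 15 C, 1 Cl, 1 I, 4 N, 3 O.
Implicit hydrogens by atom environment:
  7 × C (aromatic): no H
  4 × C (aromatic): 1 H each → 4
  2 × C: 2 H each → 4
  2 × N: no H
  2 × O: no H
  1 × C: 3 H
  1 × C: no H
  1 × Cl: no H
  1 × I: no H
  1 × N: 2 H
  1 × N (aromatic): no H
  1 × O: 1 H
  Total hydrogens = 14.
Molecular formula: C15H14ClIN4O3

C15H14ClIN4O3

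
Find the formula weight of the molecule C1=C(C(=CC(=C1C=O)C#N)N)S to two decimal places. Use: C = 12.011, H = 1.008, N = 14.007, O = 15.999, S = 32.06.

178.21

Molecular formula: C8H6N2OS.
M = 8×12.011 + 6×1.008 + 2×14.007 + 1×15.999 + 1×32.06 = 178.21 g/mol.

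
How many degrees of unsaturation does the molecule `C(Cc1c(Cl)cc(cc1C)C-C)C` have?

Molecular formula from the SMILES: C12H17Cl.
DoU = (2C + 2 + N − H − X)/2 = (2·12 + 2 + 0 − 17 − 1)/2 = 8/2 = 4.
(Structurally: 1 ring(s) + 3 π bond(s) = 4.)

4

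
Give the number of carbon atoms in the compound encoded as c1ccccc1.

6

The symbol for carbon appears 6 times in the SMILES. Lowercase c denotes aromatic carbon and counts toward C.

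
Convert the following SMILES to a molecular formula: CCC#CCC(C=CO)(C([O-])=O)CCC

C12H17O3-

Heavy atoms from the SMILES: 12 C, 3 O.
Implicit hydrogens by atom environment:
  4 × C: 2 H each → 8
  4 × C: no H
  2 × C: 3 H each → 6
  2 × C: 1 H each → 2
  1 × O: 1 H
  1 × O: no H
  1 × O (charge -1): no H
  Total hydrogens = 17.
Net charge -1.
Molecular formula: C12H17O3-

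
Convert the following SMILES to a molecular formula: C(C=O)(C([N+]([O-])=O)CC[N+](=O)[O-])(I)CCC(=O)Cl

Heavy atoms from the SMILES: 8 C, 1 Cl, 1 I, 2 N, 6 O.
Implicit hydrogens by atom environment:
  4 × C: 2 H each → 8
  4 × O: no H
  2 × C: 1 H each → 2
  2 × C: no H
  2 × N (charge +1): no H
  2 × O (charge -1): no H
  1 × Cl: no H
  1 × I: no H
  Total hydrogens = 10.
Molecular formula: C8H10ClIN2O6

C8H10ClIN2O6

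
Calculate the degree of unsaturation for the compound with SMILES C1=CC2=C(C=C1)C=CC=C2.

7

Molecular formula from the SMILES: C10H8.
DoU = (2C + 2 + N − H − X)/2 = (2·10 + 2 + 0 − 8 − 0)/2 = 14/2 = 7.
(Structurally: 2 ring(s) + 5 π bond(s) = 7.)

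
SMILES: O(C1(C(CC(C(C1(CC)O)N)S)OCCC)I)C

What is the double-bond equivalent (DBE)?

Molecular formula from the SMILES: C12H24INO3S.
DoU = (2C + 2 + N − H − X)/2 = (2·12 + 2 + 1 − 24 − 1)/2 = 2/2 = 1.
(Structurally: 1 ring(s) + 0 π bond(s) = 1.)

1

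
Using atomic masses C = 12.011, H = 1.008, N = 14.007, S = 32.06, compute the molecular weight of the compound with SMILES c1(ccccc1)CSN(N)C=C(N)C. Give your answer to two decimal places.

209.31

Molecular formula: C10H15N3S.
M = 10×12.011 + 15×1.008 + 3×14.007 + 1×32.06 = 209.31 g/mol.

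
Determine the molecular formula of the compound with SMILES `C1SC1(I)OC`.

Heavy atoms from the SMILES: 3 C, 1 I, 1 O, 1 S.
Implicit hydrogens by atom environment:
  1 × C: 3 H
  1 × C: 2 H
  1 × C: no H
  1 × I: no H
  1 × O: no H
  1 × S: no H
  Total hydrogens = 5.
Molecular formula: C3H5IOS

C3H5IOS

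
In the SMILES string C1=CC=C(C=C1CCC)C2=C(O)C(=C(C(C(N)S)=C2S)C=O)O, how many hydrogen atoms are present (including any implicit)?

19

Hydrogens are implicit in SMILES; fill each atom to its normal valence:
  8 × C (aromatic): no H
  4 × C (aromatic): 1 H each → 4
  2 × C: 2 H each → 4
  2 × C: 1 H each → 2
  2 × O: 1 H each → 2
  2 × S: 1 H each → 2
  1 × C: 3 H
  1 × N: 2 H
  1 × O: no H
  Total hydrogens = 19.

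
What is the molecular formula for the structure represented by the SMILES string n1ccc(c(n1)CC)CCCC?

C10H16N2

Heavy atoms from the SMILES: 10 C, 2 N.
Implicit hydrogens by atom environment:
  4 × C: 2 H each → 8
  2 × C: 3 H each → 6
  2 × C (aromatic): 1 H each → 2
  2 × C (aromatic): no H
  2 × N (aromatic): no H
  Total hydrogens = 16.
Molecular formula: C10H16N2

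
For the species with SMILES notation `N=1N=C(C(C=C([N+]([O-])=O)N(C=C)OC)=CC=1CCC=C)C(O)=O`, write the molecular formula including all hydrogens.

C14H16N4O5

Heavy atoms from the SMILES: 14 C, 4 N, 5 O.
Implicit hydrogens by atom environment:
  4 × C: 2 H each → 8
  3 × C: 1 H each → 3
  3 × C (aromatic): no H
  3 × O: no H
  2 × C: no H
  2 × N (aromatic): no H
  1 × C: 3 H
  1 × C (aromatic): 1 H
  1 × N (charge +1): no H
  1 × N: no H
  1 × O: 1 H
  1 × O (charge -1): no H
  Total hydrogens = 16.
Molecular formula: C14H16N4O5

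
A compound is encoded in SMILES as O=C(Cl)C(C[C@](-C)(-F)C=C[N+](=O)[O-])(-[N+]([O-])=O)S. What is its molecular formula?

C7H8ClFN2O5S

Heavy atoms from the SMILES: 7 C, 1 Cl, 1 F, 2 N, 5 O, 1 S.
Implicit hydrogens by atom environment:
  3 × C: no H
  3 × O: no H
  2 × C: 1 H each → 2
  2 × N (charge +1): no H
  2 × O (charge -1): no H
  1 × C: 3 H
  1 × C: 2 H
  1 × Cl: no H
  1 × F: no H
  1 × S: 1 H
  Total hydrogens = 8.
Molecular formula: C7H8ClFN2O5S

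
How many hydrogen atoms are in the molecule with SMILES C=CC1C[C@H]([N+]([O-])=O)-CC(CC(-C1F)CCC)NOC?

25

Hydrogens are implicit in SMILES; fill each atom to its normal valence:
  6 × C: 2 H each → 12
  6 × C: 1 H each → 6
  2 × C: 3 H each → 6
  2 × O: no H
  1 × F: no H
  1 × N: 1 H
  1 × N (charge +1): no H
  1 × O (charge -1): no H
  Total hydrogens = 25.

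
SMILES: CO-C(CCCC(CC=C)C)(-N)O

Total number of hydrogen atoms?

Hydrogens are implicit in SMILES; fill each atom to its normal valence:
  5 × C: 2 H each → 10
  2 × C: 3 H each → 6
  2 × C: 1 H each → 2
  1 × C: no H
  1 × N: 2 H
  1 × O: 1 H
  1 × O: no H
  Total hydrogens = 21.

21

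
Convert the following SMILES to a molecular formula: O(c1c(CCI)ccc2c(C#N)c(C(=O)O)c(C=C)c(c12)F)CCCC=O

C20H17FINO4

Heavy atoms from the SMILES: 20 C, 1 F, 1 I, 1 N, 4 O.
Implicit hydrogens by atom environment:
  8 × C (aromatic): no H
  6 × C: 2 H each → 12
  3 × O: no H
  2 × C (aromatic): 1 H each → 2
  2 × C: 1 H each → 2
  2 × C: no H
  1 × F: no H
  1 × I: no H
  1 × N: no H
  1 × O: 1 H
  Total hydrogens = 17.
Molecular formula: C20H17FINO4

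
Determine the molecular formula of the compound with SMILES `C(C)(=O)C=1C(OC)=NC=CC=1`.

C8H9NO2

Heavy atoms from the SMILES: 8 C, 1 N, 2 O.
Implicit hydrogens by atom environment:
  3 × C (aromatic): 1 H each → 3
  2 × C: 3 H each → 6
  2 × C (aromatic): no H
  2 × O: no H
  1 × C: no H
  1 × N (aromatic): no H
  Total hydrogens = 9.
Molecular formula: C8H9NO2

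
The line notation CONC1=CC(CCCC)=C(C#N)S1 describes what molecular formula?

Heavy atoms from the SMILES: 10 C, 2 N, 1 O, 1 S.
Implicit hydrogens by atom environment:
  3 × C: 2 H each → 6
  3 × C (aromatic): no H
  2 × C: 3 H each → 6
  1 × C (aromatic): 1 H
  1 × C: no H
  1 × N: 1 H
  1 × N: no H
  1 × O: no H
  1 × S (aromatic): no H
  Total hydrogens = 14.
Molecular formula: C10H14N2OS

C10H14N2OS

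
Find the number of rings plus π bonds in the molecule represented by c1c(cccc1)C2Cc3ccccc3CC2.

9

Molecular formula from the SMILES: C16H16.
DoU = (2C + 2 + N − H − X)/2 = (2·16 + 2 + 0 − 16 − 0)/2 = 18/2 = 9.
(Structurally: 3 ring(s) + 6 π bond(s) = 9.)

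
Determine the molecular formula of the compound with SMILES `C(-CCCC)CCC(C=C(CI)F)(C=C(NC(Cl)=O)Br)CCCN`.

Heavy atoms from the SMILES: 1 Br, 17 C, 1 Cl, 1 F, 1 I, 2 N, 1 O.
Implicit hydrogens by atom environment:
  10 × C: 2 H each → 20
  4 × C: no H
  2 × C: 1 H each → 2
  1 × Br: no H
  1 × C: 3 H
  1 × Cl: no H
  1 × F: no H
  1 × I: no H
  1 × N: 2 H
  1 × N: 1 H
  1 × O: no H
  Total hydrogens = 28.
Molecular formula: C17H28BrClFIN2O

C17H28BrClFIN2O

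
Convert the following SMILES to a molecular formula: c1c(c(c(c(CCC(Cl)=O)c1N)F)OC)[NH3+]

Heavy atoms from the SMILES: 10 C, 1 Cl, 1 F, 2 N, 2 O.
Implicit hydrogens by atom environment:
  5 × C (aromatic): no H
  2 × C: 2 H each → 4
  2 × O: no H
  1 × C: 3 H
  1 × C (aromatic): 1 H
  1 × C: no H
  1 × Cl: no H
  1 × F: no H
  1 × N (charge +1): 3 H
  1 × N: 2 H
  Total hydrogens = 13.
Net charge +1.
Molecular formula: C10H13ClFN2O2+

C10H13ClFN2O2+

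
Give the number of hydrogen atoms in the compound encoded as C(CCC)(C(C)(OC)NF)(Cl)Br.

14

Hydrogens are implicit in SMILES; fill each atom to its normal valence:
  3 × C: 3 H each → 9
  2 × C: 2 H each → 4
  2 × C: no H
  1 × Br: no H
  1 × Cl: no H
  1 × F: no H
  1 × N: 1 H
  1 × O: no H
  Total hydrogens = 14.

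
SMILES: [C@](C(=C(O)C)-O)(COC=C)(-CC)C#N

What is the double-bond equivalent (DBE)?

Molecular formula from the SMILES: C10H15NO3.
DoU = (2C + 2 + N − H − X)/2 = (2·10 + 2 + 1 − 15 − 0)/2 = 8/2 = 4.
(Structurally: 0 ring(s) + 4 π bond(s) = 4.)

4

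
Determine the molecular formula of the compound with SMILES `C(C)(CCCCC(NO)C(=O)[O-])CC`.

Heavy atoms from the SMILES: 10 C, 1 N, 3 O.
Implicit hydrogens by atom environment:
  5 × C: 2 H each → 10
  2 × C: 3 H each → 6
  2 × C: 1 H each → 2
  1 × C: no H
  1 × N: 1 H
  1 × O: 1 H
  1 × O: no H
  1 × O (charge -1): no H
  Total hydrogens = 20.
Net charge -1.
Molecular formula: C10H20NO3-

C10H20NO3-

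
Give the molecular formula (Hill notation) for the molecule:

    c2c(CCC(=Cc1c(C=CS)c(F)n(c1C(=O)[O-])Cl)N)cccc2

Heavy atoms from the SMILES: 17 C, 1 Cl, 1 F, 2 N, 2 O, 1 S.
Implicit hydrogens by atom environment:
  5 × C (aromatic): 1 H each → 5
  5 × C (aromatic): no H
  3 × C: 1 H each → 3
  2 × C: 2 H each → 4
  2 × C: no H
  1 × Cl: no H
  1 × F: no H
  1 × N: 2 H
  1 × N (aromatic): no H
  1 × O: no H
  1 × O (charge -1): no H
  1 × S: 1 H
  Total hydrogens = 15.
Net charge -1.
Molecular formula: C17H15ClFN2O2S-

C17H15ClFN2O2S-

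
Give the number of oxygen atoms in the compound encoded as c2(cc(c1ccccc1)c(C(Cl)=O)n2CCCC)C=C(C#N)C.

The symbol for oxygen appears 1 time in the SMILES.

1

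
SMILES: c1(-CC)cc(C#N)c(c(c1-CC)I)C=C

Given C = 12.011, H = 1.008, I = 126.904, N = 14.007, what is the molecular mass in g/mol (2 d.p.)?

Molecular formula: C13H14IN.
M = 13×12.011 + 14×1.008 + 1×126.904 + 1×14.007 = 311.17 g/mol.

311.17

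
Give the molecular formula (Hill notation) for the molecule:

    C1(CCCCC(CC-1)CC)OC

Heavy atoms from the SMILES: 11 C, 1 O.
Implicit hydrogens by atom environment:
  7 × C: 2 H each → 14
  2 × C: 3 H each → 6
  2 × C: 1 H each → 2
  1 × O: no H
  Total hydrogens = 22.
Molecular formula: C11H22O

C11H22O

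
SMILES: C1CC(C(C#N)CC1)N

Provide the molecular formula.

C7H12N2

Heavy atoms from the SMILES: 7 C, 2 N.
Implicit hydrogens by atom environment:
  4 × C: 2 H each → 8
  2 × C: 1 H each → 2
  1 × C: no H
  1 × N: 2 H
  1 × N: no H
  Total hydrogens = 12.
Molecular formula: C7H12N2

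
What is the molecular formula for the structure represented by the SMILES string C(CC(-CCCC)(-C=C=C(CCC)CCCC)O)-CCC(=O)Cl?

C20H35ClO2

Heavy atoms from the SMILES: 20 C, 1 Cl, 2 O.
Implicit hydrogens by atom environment:
  12 × C: 2 H each → 24
  4 × C: no H
  3 × C: 3 H each → 9
  1 × C: 1 H
  1 × Cl: no H
  1 × O: 1 H
  1 × O: no H
  Total hydrogens = 35.
Molecular formula: C20H35ClO2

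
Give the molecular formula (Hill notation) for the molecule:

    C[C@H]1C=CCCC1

C7H12

Heavy atoms from the SMILES: 7 C.
Implicit hydrogens by atom environment:
  3 × C: 2 H each → 6
  3 × C: 1 H each → 3
  1 × C: 3 H
  Total hydrogens = 12.
Molecular formula: C7H12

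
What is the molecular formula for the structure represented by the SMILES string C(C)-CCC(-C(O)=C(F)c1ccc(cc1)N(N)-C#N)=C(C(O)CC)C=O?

C19H24FN3O3

Heavy atoms from the SMILES: 19 C, 1 F, 3 N, 3 O.
Implicit hydrogens by atom environment:
  5 × C: no H
  4 × C: 2 H each → 8
  4 × C (aromatic): 1 H each → 4
  2 × C: 3 H each → 6
  2 × C: 1 H each → 2
  2 × C (aromatic): no H
  2 × N: no H
  2 × O: 1 H each → 2
  1 × F: no H
  1 × N: 2 H
  1 × O: no H
  Total hydrogens = 24.
Molecular formula: C19H24FN3O3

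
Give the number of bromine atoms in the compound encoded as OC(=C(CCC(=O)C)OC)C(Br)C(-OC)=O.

The symbol for bromine appears 1 time in the SMILES.

1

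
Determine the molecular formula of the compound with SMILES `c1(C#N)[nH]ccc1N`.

Heavy atoms from the SMILES: 5 C, 3 N.
Implicit hydrogens by atom environment:
  2 × C (aromatic): 1 H each → 2
  2 × C (aromatic): no H
  1 × C: no H
  1 × N: 2 H
  1 × N (aromatic): 1 H
  1 × N: no H
  Total hydrogens = 5.
Molecular formula: C5H5N3

C5H5N3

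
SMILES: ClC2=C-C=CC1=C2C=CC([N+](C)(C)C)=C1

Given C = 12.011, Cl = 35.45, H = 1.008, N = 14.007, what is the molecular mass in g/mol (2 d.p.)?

Molecular formula: C13H15ClN+.
M = 13×12.011 + 1×35.45 + 15×1.008 + 1×14.007 = 220.72 g/mol.

220.72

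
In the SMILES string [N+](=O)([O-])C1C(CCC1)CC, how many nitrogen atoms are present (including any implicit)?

The symbol for nitrogen appears 1 time in the SMILES.

1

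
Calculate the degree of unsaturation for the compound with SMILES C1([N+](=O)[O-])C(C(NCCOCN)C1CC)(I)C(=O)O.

3

Molecular formula from the SMILES: C10H18IN3O5.
DoU = (2C + 2 + N − H − X)/2 = (2·10 + 2 + 3 − 18 − 1)/2 = 6/2 = 3.
(Structurally: 1 ring(s) + 2 π bond(s) = 3.)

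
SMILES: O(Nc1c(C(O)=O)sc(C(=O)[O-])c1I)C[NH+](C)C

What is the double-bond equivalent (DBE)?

Molecular formula from the SMILES: C9H11IN2O5S.
DoU = (2C + 2 + N − H − X)/2 = (2·9 + 2 + 2 − 11 − 1)/2 = 10/2 = 5.
(Structurally: 1 ring(s) + 4 π bond(s) = 5.)

5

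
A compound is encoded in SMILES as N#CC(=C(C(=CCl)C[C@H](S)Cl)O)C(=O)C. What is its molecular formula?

Heavy atoms from the SMILES: 9 C, 2 Cl, 1 N, 2 O, 1 S.
Implicit hydrogens by atom environment:
  5 × C: no H
  2 × C: 1 H each → 2
  2 × Cl: no H
  1 × C: 3 H
  1 × C: 2 H
  1 × N: no H
  1 × O: 1 H
  1 × O: no H
  1 × S: 1 H
  Total hydrogens = 9.
Molecular formula: C9H9Cl2NO2S

C9H9Cl2NO2S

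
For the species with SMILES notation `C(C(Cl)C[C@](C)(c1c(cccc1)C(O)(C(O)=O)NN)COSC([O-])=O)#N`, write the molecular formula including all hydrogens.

C15H17ClN3O6S-

Heavy atoms from the SMILES: 15 C, 1 Cl, 3 N, 6 O, 1 S.
Implicit hydrogens by atom environment:
  5 × C: no H
  4 × C (aromatic): 1 H each → 4
  3 × O: no H
  2 × C: 2 H each → 4
  2 × C (aromatic): no H
  2 × O: 1 H each → 2
  1 × C: 3 H
  1 × C: 1 H
  1 × Cl: no H
  1 × N: 2 H
  1 × N: 1 H
  1 × N: no H
  1 × O (charge -1): no H
  1 × S: no H
  Total hydrogens = 17.
Net charge -1.
Molecular formula: C15H17ClN3O6S-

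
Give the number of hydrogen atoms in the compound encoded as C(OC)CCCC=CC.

16

Hydrogens are implicit in SMILES; fill each atom to its normal valence:
  4 × C: 2 H each → 8
  2 × C: 3 H each → 6
  2 × C: 1 H each → 2
  1 × O: no H
  Total hydrogens = 16.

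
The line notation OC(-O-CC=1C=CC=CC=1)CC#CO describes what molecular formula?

C11H12O3

Heavy atoms from the SMILES: 11 C, 3 O.
Implicit hydrogens by atom environment:
  5 × C (aromatic): 1 H each → 5
  2 × C: 2 H each → 4
  2 × C: no H
  2 × O: 1 H each → 2
  1 × C: 1 H
  1 × C (aromatic): no H
  1 × O: no H
  Total hydrogens = 12.
Molecular formula: C11H12O3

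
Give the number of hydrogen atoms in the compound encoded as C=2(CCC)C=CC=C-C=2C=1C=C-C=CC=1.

16

Hydrogens are implicit in SMILES; fill each atom to its normal valence:
  9 × C (aromatic): 1 H each → 9
  3 × C (aromatic): no H
  2 × C: 2 H each → 4
  1 × C: 3 H
  Total hydrogens = 16.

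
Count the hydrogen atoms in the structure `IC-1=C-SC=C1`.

Hydrogens are implicit in SMILES; fill each atom to its normal valence:
  3 × C (aromatic): 1 H each → 3
  1 × C (aromatic): no H
  1 × I: no H
  1 × S (aromatic): no H
  Total hydrogens = 3.

3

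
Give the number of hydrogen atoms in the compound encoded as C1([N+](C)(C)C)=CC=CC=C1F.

Hydrogens are implicit in SMILES; fill each atom to its normal valence:
  4 × C (aromatic): 1 H each → 4
  3 × C: 3 H each → 9
  2 × C (aromatic): no H
  1 × F: no H
  1 × N (charge +1): no H
  Total hydrogens = 13.

13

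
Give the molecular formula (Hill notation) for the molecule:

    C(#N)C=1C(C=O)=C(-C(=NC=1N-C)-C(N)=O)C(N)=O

C10H9N5O3

Heavy atoms from the SMILES: 10 C, 5 N, 3 O.
Implicit hydrogens by atom environment:
  5 × C (aromatic): no H
  3 × C: no H
  3 × O: no H
  2 × N: 2 H each → 4
  1 × C: 3 H
  1 × C: 1 H
  1 × N: 1 H
  1 × N (aromatic): no H
  1 × N: no H
  Total hydrogens = 9.
Molecular formula: C10H9N5O3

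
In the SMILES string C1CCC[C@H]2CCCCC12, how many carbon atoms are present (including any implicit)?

The symbol for carbon appears 10 times in the SMILES.

10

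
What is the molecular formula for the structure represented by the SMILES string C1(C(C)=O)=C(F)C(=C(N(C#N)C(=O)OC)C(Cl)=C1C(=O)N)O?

Heavy atoms from the SMILES: 12 C, 1 Cl, 1 F, 3 N, 5 O.
Implicit hydrogens by atom environment:
  6 × C (aromatic): no H
  4 × C: no H
  4 × O: no H
  2 × C: 3 H each → 6
  2 × N: no H
  1 × Cl: no H
  1 × F: no H
  1 × N: 2 H
  1 × O: 1 H
  Total hydrogens = 9.
Molecular formula: C12H9ClFN3O5

C12H9ClFN3O5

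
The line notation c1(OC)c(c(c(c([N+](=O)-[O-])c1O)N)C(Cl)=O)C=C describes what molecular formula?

Heavy atoms from the SMILES: 10 C, 1 Cl, 2 N, 5 O.
Implicit hydrogens by atom environment:
  6 × C (aromatic): no H
  3 × O: no H
  1 × C: 3 H
  1 × C: 2 H
  1 × C: 1 H
  1 × C: no H
  1 × Cl: no H
  1 × N: 2 H
  1 × N (charge +1): no H
  1 × O: 1 H
  1 × O (charge -1): no H
  Total hydrogens = 9.
Molecular formula: C10H9ClN2O5

C10H9ClN2O5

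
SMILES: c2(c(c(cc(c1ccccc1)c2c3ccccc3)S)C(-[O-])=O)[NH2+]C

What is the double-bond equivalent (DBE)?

13

Molecular formula from the SMILES: C20H17NO2S.
DoU = (2C + 2 + N − H − X)/2 = (2·20 + 2 + 1 − 17 − 0)/2 = 26/2 = 13.
(Structurally: 3 ring(s) + 10 π bond(s) = 13.)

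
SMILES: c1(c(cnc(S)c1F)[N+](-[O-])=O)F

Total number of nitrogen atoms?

2

The symbol for nitrogen appears 2 times in the SMILES.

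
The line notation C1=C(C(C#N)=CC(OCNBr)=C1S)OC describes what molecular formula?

Heavy atoms from the SMILES: 1 Br, 9 C, 2 N, 2 O, 1 S.
Implicit hydrogens by atom environment:
  4 × C (aromatic): no H
  2 × C (aromatic): 1 H each → 2
  2 × O: no H
  1 × Br: no H
  1 × C: 3 H
  1 × C: 2 H
  1 × C: no H
  1 × N: 1 H
  1 × N: no H
  1 × S: 1 H
  Total hydrogens = 9.
Molecular formula: C9H9BrN2O2S

C9H9BrN2O2S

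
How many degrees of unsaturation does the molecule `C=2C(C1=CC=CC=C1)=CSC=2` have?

7

Molecular formula from the SMILES: C10H8S.
DoU = (2C + 2 + N − H − X)/2 = (2·10 + 2 + 0 − 8 − 0)/2 = 14/2 = 7.
(Structurally: 2 ring(s) + 5 π bond(s) = 7.)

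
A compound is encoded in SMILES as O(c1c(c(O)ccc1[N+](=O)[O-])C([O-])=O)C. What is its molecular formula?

C8H6NO6-

Heavy atoms from the SMILES: 8 C, 1 N, 6 O.
Implicit hydrogens by atom environment:
  4 × C (aromatic): no H
  3 × O: no H
  2 × C (aromatic): 1 H each → 2
  2 × O (charge -1): no H
  1 × C: 3 H
  1 × C: no H
  1 × N (charge +1): no H
  1 × O: 1 H
  Total hydrogens = 6.
Net charge -1.
Molecular formula: C8H6NO6-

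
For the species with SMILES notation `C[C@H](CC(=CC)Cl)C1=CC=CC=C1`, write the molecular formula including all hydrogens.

Heavy atoms from the SMILES: 12 C, 1 Cl.
Implicit hydrogens by atom environment:
  5 × C (aromatic): 1 H each → 5
  2 × C: 3 H each → 6
  2 × C: 1 H each → 2
  1 × C: 2 H
  1 × C: no H
  1 × C (aromatic): no H
  1 × Cl: no H
  Total hydrogens = 15.
Molecular formula: C12H15Cl

C12H15Cl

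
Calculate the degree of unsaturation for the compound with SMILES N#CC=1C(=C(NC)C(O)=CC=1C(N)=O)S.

7

Molecular formula from the SMILES: C9H9N3O2S.
DoU = (2C + 2 + N − H − X)/2 = (2·9 + 2 + 3 − 9 − 0)/2 = 14/2 = 7.
(Structurally: 1 ring(s) + 6 π bond(s) = 7.)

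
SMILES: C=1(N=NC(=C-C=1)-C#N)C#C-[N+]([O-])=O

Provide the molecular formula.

C7H2N4O2

Heavy atoms from the SMILES: 7 C, 4 N, 2 O.
Implicit hydrogens by atom environment:
  3 × C: no H
  2 × C (aromatic): 1 H each → 2
  2 × C (aromatic): no H
  2 × N (aromatic): no H
  1 × N (charge +1): no H
  1 × N: no H
  1 × O: no H
  1 × O (charge -1): no H
  Total hydrogens = 2.
Molecular formula: C7H2N4O2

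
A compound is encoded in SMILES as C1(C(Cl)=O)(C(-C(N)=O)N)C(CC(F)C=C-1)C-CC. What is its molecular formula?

C12H18ClFN2O2

Heavy atoms from the SMILES: 12 C, 1 Cl, 1 F, 2 N, 2 O.
Implicit hydrogens by atom environment:
  5 × C: 1 H each → 5
  3 × C: 2 H each → 6
  3 × C: no H
  2 × N: 2 H each → 4
  2 × O: no H
  1 × C: 3 H
  1 × Cl: no H
  1 × F: no H
  Total hydrogens = 18.
Molecular formula: C12H18ClFN2O2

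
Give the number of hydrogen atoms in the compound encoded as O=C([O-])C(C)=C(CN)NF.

8

Hydrogens are implicit in SMILES; fill each atom to its normal valence:
  3 × C: no H
  1 × C: 3 H
  1 × C: 2 H
  1 × F: no H
  1 × N: 2 H
  1 × N: 1 H
  1 × O: no H
  1 × O (charge -1): no H
  Total hydrogens = 8.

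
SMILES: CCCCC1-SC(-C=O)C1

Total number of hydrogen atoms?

Hydrogens are implicit in SMILES; fill each atom to its normal valence:
  4 × C: 2 H each → 8
  3 × C: 1 H each → 3
  1 × C: 3 H
  1 × O: no H
  1 × S: no H
  Total hydrogens = 14.

14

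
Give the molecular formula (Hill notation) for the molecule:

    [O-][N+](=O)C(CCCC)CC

C7H15NO2

Heavy atoms from the SMILES: 7 C, 1 N, 2 O.
Implicit hydrogens by atom environment:
  4 × C: 2 H each → 8
  2 × C: 3 H each → 6
  1 × C: 1 H
  1 × N (charge +1): no H
  1 × O: no H
  1 × O (charge -1): no H
  Total hydrogens = 15.
Molecular formula: C7H15NO2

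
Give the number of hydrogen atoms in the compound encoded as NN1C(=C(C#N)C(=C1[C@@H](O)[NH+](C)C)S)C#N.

Hydrogens are implicit in SMILES; fill each atom to its normal valence:
  4 × C (aromatic): no H
  2 × C: 3 H each → 6
  2 × C: no H
  2 × N: no H
  1 × C: 1 H
  1 × N: 2 H
  1 × N (charge +1): 1 H
  1 × N (aromatic): no H
  1 × O: 1 H
  1 × S: 1 H
  Total hydrogens = 12.

12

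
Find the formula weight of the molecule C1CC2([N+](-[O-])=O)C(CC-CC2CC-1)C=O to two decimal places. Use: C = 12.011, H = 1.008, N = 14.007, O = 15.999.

Molecular formula: C11H17NO3.
M = 11×12.011 + 17×1.008 + 1×14.007 + 3×15.999 = 211.26 g/mol.

211.26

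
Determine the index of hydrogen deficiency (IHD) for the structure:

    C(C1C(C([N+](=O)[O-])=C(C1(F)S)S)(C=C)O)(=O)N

Molecular formula from the SMILES: C8H9FN2O4S2.
DoU = (2C + 2 + N − H − X)/2 = (2·8 + 2 + 2 − 9 − 1)/2 = 10/2 = 5.
(Structurally: 1 ring(s) + 4 π bond(s) = 5.)

5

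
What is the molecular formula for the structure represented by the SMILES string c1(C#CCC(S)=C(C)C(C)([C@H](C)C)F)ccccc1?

C17H21FS

Heavy atoms from the SMILES: 17 C, 1 F, 1 S.
Implicit hydrogens by atom environment:
  5 × C (aromatic): 1 H each → 5
  5 × C: no H
  4 × C: 3 H each → 12
  1 × C: 2 H
  1 × C: 1 H
  1 × C (aromatic): no H
  1 × F: no H
  1 × S: 1 H
  Total hydrogens = 21.
Molecular formula: C17H21FS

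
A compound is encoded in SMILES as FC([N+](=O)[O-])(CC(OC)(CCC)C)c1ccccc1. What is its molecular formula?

C14H20FNO3

Heavy atoms from the SMILES: 14 C, 1 F, 1 N, 3 O.
Implicit hydrogens by atom environment:
  5 × C (aromatic): 1 H each → 5
  3 × C: 3 H each → 9
  3 × C: 2 H each → 6
  2 × C: no H
  2 × O: no H
  1 × C (aromatic): no H
  1 × F: no H
  1 × N (charge +1): no H
  1 × O (charge -1): no H
  Total hydrogens = 20.
Molecular formula: C14H20FNO3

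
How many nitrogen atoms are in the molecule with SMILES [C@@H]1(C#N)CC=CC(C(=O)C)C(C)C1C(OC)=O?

1

The symbol for nitrogen appears 1 time in the SMILES.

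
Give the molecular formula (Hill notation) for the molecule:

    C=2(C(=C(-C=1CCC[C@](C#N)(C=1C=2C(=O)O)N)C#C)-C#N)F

C15H10FN3O2

Heavy atoms from the SMILES: 15 C, 1 F, 3 N, 2 O.
Implicit hydrogens by atom environment:
  6 × C (aromatic): no H
  5 × C: no H
  3 × C: 2 H each → 6
  2 × N: no H
  1 × C: 1 H
  1 × F: no H
  1 × N: 2 H
  1 × O: 1 H
  1 × O: no H
  Total hydrogens = 10.
Molecular formula: C15H10FN3O2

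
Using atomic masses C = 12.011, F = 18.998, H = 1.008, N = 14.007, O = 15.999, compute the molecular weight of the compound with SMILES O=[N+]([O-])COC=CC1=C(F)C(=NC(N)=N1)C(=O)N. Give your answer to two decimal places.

Molecular formula: C8H8FN5O4.
M = 8×12.011 + 1×18.998 + 8×1.008 + 5×14.007 + 4×15.999 = 257.18 g/mol.

257.18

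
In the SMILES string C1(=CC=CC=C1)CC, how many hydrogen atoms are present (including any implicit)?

Hydrogens are implicit in SMILES; fill each atom to its normal valence:
  5 × C (aromatic): 1 H each → 5
  1 × C: 3 H
  1 × C: 2 H
  1 × C (aromatic): no H
  Total hydrogens = 10.

10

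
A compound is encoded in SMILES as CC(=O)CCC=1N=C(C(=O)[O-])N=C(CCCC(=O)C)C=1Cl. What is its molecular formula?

Heavy atoms from the SMILES: 14 C, 1 Cl, 2 N, 4 O.
Implicit hydrogens by atom environment:
  5 × C: 2 H each → 10
  4 × C (aromatic): no H
  3 × C: no H
  3 × O: no H
  2 × C: 3 H each → 6
  2 × N (aromatic): no H
  1 × Cl: no H
  1 × O (charge -1): no H
  Total hydrogens = 16.
Net charge -1.
Molecular formula: C14H16ClN2O4-

C14H16ClN2O4-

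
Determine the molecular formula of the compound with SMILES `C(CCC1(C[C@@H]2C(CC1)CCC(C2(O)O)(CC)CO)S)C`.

Heavy atoms from the SMILES: 17 C, 3 O, 1 S.
Implicit hydrogens by atom environment:
  10 × C: 2 H each → 20
  3 × C: no H
  3 × O: 1 H each → 3
  2 × C: 3 H each → 6
  2 × C: 1 H each → 2
  1 × S: 1 H
  Total hydrogens = 32.
Molecular formula: C17H32O3S

C17H32O3S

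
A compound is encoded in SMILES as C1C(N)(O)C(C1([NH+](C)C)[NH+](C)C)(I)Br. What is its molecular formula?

[C8H19BrIN3O]2+

Heavy atoms from the SMILES: 1 Br, 8 C, 1 I, 3 N, 1 O.
Implicit hydrogens by atom environment:
  4 × C: 3 H each → 12
  3 × C: no H
  2 × N (charge +1): 1 H each → 2
  1 × Br: no H
  1 × C: 2 H
  1 × I: no H
  1 × N: 2 H
  1 × O: 1 H
  Total hydrogens = 19.
Net charge +2.
Molecular formula: [C8H19BrIN3O]2+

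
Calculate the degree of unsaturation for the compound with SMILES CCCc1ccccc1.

Molecular formula from the SMILES: C9H12.
DoU = (2C + 2 + N − H − X)/2 = (2·9 + 2 + 0 − 12 − 0)/2 = 8/2 = 4.
(Structurally: 1 ring(s) + 3 π bond(s) = 4.)

4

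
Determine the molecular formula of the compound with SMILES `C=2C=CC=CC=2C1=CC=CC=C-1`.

Heavy atoms from the SMILES: 12 C.
Implicit hydrogens by atom environment:
  10 × C (aromatic): 1 H each → 10
  2 × C (aromatic): no H
  Total hydrogens = 10.
Molecular formula: C12H10

C12H10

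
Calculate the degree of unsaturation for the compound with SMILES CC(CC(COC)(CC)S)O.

Molecular formula from the SMILES: C8H18O2S.
DoU = (2C + 2 + N − H − X)/2 = (2·8 + 2 + 0 − 18 − 0)/2 = 0/2 = 0.
(Structurally: 0 ring(s) + 0 π bond(s) = 0.)

0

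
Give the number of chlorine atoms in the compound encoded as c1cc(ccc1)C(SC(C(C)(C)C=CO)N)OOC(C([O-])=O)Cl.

The symbol for chlorine appears 1 time in the SMILES.

1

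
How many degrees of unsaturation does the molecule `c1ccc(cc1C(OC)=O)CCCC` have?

Molecular formula from the SMILES: C12H16O2.
DoU = (2C + 2 + N − H − X)/2 = (2·12 + 2 + 0 − 16 − 0)/2 = 10/2 = 5.
(Structurally: 1 ring(s) + 4 π bond(s) = 5.)

5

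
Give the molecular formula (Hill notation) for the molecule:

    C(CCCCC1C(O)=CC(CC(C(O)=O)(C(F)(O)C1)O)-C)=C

C16H25FO5

Heavy atoms from the SMILES: 16 C, 1 F, 5 O.
Implicit hydrogens by atom environment:
  7 × C: 2 H each → 14
  4 × C: 1 H each → 4
  4 × C: no H
  4 × O: 1 H each → 4
  1 × C: 3 H
  1 × F: no H
  1 × O: no H
  Total hydrogens = 25.
Molecular formula: C16H25FO5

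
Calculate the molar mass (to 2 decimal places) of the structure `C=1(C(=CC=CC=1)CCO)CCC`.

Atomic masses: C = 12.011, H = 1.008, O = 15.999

164.25

Molecular formula: C11H16O.
M = 11×12.011 + 16×1.008 + 1×15.999 = 164.25 g/mol.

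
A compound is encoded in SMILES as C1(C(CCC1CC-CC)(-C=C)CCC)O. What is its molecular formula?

Heavy atoms from the SMILES: 14 C, 1 O.
Implicit hydrogens by atom environment:
  8 × C: 2 H each → 16
  3 × C: 1 H each → 3
  2 × C: 3 H each → 6
  1 × C: no H
  1 × O: 1 H
  Total hydrogens = 26.
Molecular formula: C14H26O

C14H26O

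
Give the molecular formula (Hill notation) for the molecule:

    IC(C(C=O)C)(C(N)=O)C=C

Heavy atoms from the SMILES: 7 C, 1 I, 1 N, 2 O.
Implicit hydrogens by atom environment:
  3 × C: 1 H each → 3
  2 × C: no H
  2 × O: no H
  1 × C: 3 H
  1 × C: 2 H
  1 × I: no H
  1 × N: 2 H
  Total hydrogens = 10.
Molecular formula: C7H10INO2

C7H10INO2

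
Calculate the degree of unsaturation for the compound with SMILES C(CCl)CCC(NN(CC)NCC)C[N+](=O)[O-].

Molecular formula from the SMILES: C10H23ClN4O2.
DoU = (2C + 2 + N − H − X)/2 = (2·10 + 2 + 4 − 23 − 1)/2 = 2/2 = 1.
(Structurally: 0 ring(s) + 1 π bond(s) = 1.)

1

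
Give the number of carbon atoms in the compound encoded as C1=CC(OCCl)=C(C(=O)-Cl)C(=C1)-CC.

The symbol for carbon appears 10 times in the SMILES. (Cl is a single chlorine, not C + l.)

10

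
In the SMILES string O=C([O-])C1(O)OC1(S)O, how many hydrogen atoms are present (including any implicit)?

3

Hydrogens are implicit in SMILES; fill each atom to its normal valence:
  3 × C: no H
  2 × O: 1 H each → 2
  2 × O: no H
  1 × O (charge -1): no H
  1 × S: 1 H
  Total hydrogens = 3.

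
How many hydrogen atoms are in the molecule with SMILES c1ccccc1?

6

Hydrogens are implicit in SMILES; fill each atom to its normal valence:
  6 × C (aromatic): 1 H each → 6
  Total hydrogens = 6.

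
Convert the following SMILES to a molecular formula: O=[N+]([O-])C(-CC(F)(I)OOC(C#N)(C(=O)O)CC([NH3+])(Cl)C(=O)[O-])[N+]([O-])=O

C9H9ClFIN4O10

Heavy atoms from the SMILES: 9 C, 1 Cl, 1 F, 1 I, 4 N, 10 O.
Implicit hydrogens by atom environment:
  6 × C: no H
  6 × O: no H
  3 × O (charge -1): no H
  2 × C: 2 H each → 4
  2 × N (charge +1): no H
  1 × C: 1 H
  1 × Cl: no H
  1 × F: no H
  1 × I: no H
  1 × N (charge +1): 3 H
  1 × N: no H
  1 × O: 1 H
  Total hydrogens = 9.
Molecular formula: C9H9ClFIN4O10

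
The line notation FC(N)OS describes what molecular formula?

CH4FNOS

Heavy atoms from the SMILES: 1 C, 1 F, 1 N, 1 O, 1 S.
Implicit hydrogens by atom environment:
  1 × C: 1 H
  1 × F: no H
  1 × N: 2 H
  1 × O: no H
  1 × S: 1 H
  Total hydrogens = 4.
Molecular formula: CH4FNOS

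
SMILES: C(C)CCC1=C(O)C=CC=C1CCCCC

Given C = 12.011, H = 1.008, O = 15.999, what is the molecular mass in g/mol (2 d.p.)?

Molecular formula: C15H24O.
M = 15×12.011 + 24×1.008 + 1×15.999 = 220.36 g/mol.

220.36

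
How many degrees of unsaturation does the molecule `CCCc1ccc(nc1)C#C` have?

6

Molecular formula from the SMILES: C10H11N.
DoU = (2C + 2 + N − H − X)/2 = (2·10 + 2 + 1 − 11 − 0)/2 = 12/2 = 6.
(Structurally: 1 ring(s) + 5 π bond(s) = 6.)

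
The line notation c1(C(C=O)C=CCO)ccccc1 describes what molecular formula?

C11H12O2

Heavy atoms from the SMILES: 11 C, 2 O.
Implicit hydrogens by atom environment:
  5 × C (aromatic): 1 H each → 5
  4 × C: 1 H each → 4
  1 × C: 2 H
  1 × C (aromatic): no H
  1 × O: 1 H
  1 × O: no H
  Total hydrogens = 12.
Molecular formula: C11H12O2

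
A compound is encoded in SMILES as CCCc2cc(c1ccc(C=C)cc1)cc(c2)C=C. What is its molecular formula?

Heavy atoms from the SMILES: 19 C.
Implicit hydrogens by atom environment:
  7 × C (aromatic): 1 H each → 7
  5 × C (aromatic): no H
  4 × C: 2 H each → 8
  2 × C: 1 H each → 2
  1 × C: 3 H
  Total hydrogens = 20.
Molecular formula: C19H20

C19H20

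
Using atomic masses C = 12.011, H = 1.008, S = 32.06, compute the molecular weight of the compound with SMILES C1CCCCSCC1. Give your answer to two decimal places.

Molecular formula: C7H14S.
M = 7×12.011 + 14×1.008 + 1×32.06 = 130.25 g/mol.

130.25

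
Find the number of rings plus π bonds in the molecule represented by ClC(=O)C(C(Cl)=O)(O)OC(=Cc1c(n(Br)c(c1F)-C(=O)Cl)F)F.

7

Molecular formula from the SMILES: C10H2BrCl3F3NO5.
DoU = (2C + 2 + N − H − X)/2 = (2·10 + 2 + 1 − 2 − 7)/2 = 14/2 = 7.
(Structurally: 1 ring(s) + 6 π bond(s) = 7.)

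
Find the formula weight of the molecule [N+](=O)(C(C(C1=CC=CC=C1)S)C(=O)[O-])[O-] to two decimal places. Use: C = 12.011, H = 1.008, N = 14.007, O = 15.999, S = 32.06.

226.23

Molecular formula: C9H8NO4S-.
M = 9×12.011 + 8×1.008 + 1×14.007 + 4×15.999 + 1×32.06 = 226.23 g/mol.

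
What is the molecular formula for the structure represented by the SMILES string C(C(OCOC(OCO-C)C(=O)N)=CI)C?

C9H16INO5

Heavy atoms from the SMILES: 9 C, 1 I, 1 N, 5 O.
Implicit hydrogens by atom environment:
  5 × O: no H
  3 × C: 2 H each → 6
  2 × C: 3 H each → 6
  2 × C: 1 H each → 2
  2 × C: no H
  1 × I: no H
  1 × N: 2 H
  Total hydrogens = 16.
Molecular formula: C9H16INO5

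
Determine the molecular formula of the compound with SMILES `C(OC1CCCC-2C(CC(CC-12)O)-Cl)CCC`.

Heavy atoms from the SMILES: 14 C, 1 Cl, 2 O.
Implicit hydrogens by atom environment:
  8 × C: 2 H each → 16
  5 × C: 1 H each → 5
  1 × C: 3 H
  1 × Cl: no H
  1 × O: 1 H
  1 × O: no H
  Total hydrogens = 25.
Molecular formula: C14H25ClO2

C14H25ClO2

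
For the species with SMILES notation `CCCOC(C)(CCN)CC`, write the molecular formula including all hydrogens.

Heavy atoms from the SMILES: 9 C, 1 N, 1 O.
Implicit hydrogens by atom environment:
  5 × C: 2 H each → 10
  3 × C: 3 H each → 9
  1 × C: no H
  1 × N: 2 H
  1 × O: no H
  Total hydrogens = 21.
Molecular formula: C9H21NO

C9H21NO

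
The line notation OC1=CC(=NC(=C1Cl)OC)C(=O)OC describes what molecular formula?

C8H8ClNO4

Heavy atoms from the SMILES: 8 C, 1 Cl, 1 N, 4 O.
Implicit hydrogens by atom environment:
  4 × C (aromatic): no H
  3 × O: no H
  2 × C: 3 H each → 6
  1 × C (aromatic): 1 H
  1 × C: no H
  1 × Cl: no H
  1 × N (aromatic): no H
  1 × O: 1 H
  Total hydrogens = 8.
Molecular formula: C8H8ClNO4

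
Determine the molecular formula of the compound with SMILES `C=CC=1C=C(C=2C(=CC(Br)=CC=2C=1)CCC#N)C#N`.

Heavy atoms from the SMILES: 1 Br, 16 C, 2 N.
Implicit hydrogens by atom environment:
  6 × C (aromatic): no H
  4 × C (aromatic): 1 H each → 4
  3 × C: 2 H each → 6
  2 × C: no H
  2 × N: no H
  1 × Br: no H
  1 × C: 1 H
  Total hydrogens = 11.
Molecular formula: C16H11BrN2

C16H11BrN2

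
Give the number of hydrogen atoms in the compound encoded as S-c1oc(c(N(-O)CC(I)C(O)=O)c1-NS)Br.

8

Hydrogens are implicit in SMILES; fill each atom to its normal valence:
  4 × C (aromatic): no H
  2 × O: 1 H each → 2
  2 × S: 1 H each → 2
  1 × Br: no H
  1 × C: 2 H
  1 × C: 1 H
  1 × C: no H
  1 × I: no H
  1 × N: 1 H
  1 × N: no H
  1 × O (aromatic): no H
  1 × O: no H
  Total hydrogens = 8.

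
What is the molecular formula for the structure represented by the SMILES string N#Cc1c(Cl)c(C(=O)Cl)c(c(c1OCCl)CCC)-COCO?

Heavy atoms from the SMILES: 14 C, 3 Cl, 1 N, 4 O.
Implicit hydrogens by atom environment:
  6 × C (aromatic): no H
  5 × C: 2 H each → 10
  3 × Cl: no H
  3 × O: no H
  2 × C: no H
  1 × C: 3 H
  1 × N: no H
  1 × O: 1 H
  Total hydrogens = 14.
Molecular formula: C14H14Cl3NO4

C14H14Cl3NO4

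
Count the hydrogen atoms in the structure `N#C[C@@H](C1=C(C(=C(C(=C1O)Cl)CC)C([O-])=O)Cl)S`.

8

Hydrogens are implicit in SMILES; fill each atom to its normal valence:
  6 × C (aromatic): no H
  2 × C: no H
  2 × Cl: no H
  1 × C: 3 H
  1 × C: 2 H
  1 × C: 1 H
  1 × N: no H
  1 × O: 1 H
  1 × O: no H
  1 × O (charge -1): no H
  1 × S: 1 H
  Total hydrogens = 8.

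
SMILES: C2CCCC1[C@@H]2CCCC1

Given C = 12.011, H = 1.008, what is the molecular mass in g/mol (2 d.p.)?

138.25

Molecular formula: C10H18.
M = 10×12.011 + 18×1.008 = 138.25 g/mol.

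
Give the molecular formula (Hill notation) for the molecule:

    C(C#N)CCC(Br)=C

Heavy atoms from the SMILES: 1 Br, 6 C, 1 N.
Implicit hydrogens by atom environment:
  4 × C: 2 H each → 8
  2 × C: no H
  1 × Br: no H
  1 × N: no H
  Total hydrogens = 8.
Molecular formula: C6H8BrN

C6H8BrN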